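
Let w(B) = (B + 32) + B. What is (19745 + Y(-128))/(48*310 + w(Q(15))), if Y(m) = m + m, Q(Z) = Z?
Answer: 19489/14942 ≈ 1.3043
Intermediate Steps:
w(B) = 32 + 2*B (w(B) = (32 + B) + B = 32 + 2*B)
Y(m) = 2*m
(19745 + Y(-128))/(48*310 + w(Q(15))) = (19745 + 2*(-128))/(48*310 + (32 + 2*15)) = (19745 - 256)/(14880 + (32 + 30)) = 19489/(14880 + 62) = 19489/14942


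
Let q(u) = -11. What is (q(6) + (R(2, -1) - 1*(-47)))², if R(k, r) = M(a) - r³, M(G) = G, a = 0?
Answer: 1369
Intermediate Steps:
R(k, r) = -r³ (R(k, r) = 0 - r³ = -r³)
(q(6) + (R(2, -1) - 1*(-47)))² = (-11 + (-1*(-1)³ - 1*(-47)))² = (-11 + (-1*(-1) + 47))² = (-11 + (1 + 47))² = (-11 + 48)² = 37² = 1369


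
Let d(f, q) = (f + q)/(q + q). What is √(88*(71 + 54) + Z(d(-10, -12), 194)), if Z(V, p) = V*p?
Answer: √402402/6 ≈ 105.73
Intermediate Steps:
d(f, q) = (f + q)/(2*q) (d(f, q) = (f + q)/((2*q)) = (f + q)*(1/(2*q)) = (f + q)/(2*q))
√(88*(71 + 54) + Z(d(-10, -12), 194)) = √(88*(71 + 54) + ((½)*(-10 - 12)/(-12))*194) = √(88*125 + ((½)*(-1/12)*(-22))*194) = √(11000 + (11/12)*194) = √(11000 + 1067/6) = √(67067/6) = √402402/6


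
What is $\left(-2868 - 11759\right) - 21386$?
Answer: $-36013$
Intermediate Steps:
$\left(-2868 - 11759\right) - 21386 = -14627 - 21386 = -36013$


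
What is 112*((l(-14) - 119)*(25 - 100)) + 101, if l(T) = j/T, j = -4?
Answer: 997301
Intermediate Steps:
l(T) = -4/T
112*((l(-14) - 119)*(25 - 100)) + 101 = 112*((-4/(-14) - 119)*(25 - 100)) + 101 = 112*((-4*(-1/14) - 119)*(-75)) + 101 = 112*((2/7 - 119)*(-75)) + 101 = 112*(-831/7*(-75)) + 101 = 112*(62325/7) + 101 = 997200 + 101 = 997301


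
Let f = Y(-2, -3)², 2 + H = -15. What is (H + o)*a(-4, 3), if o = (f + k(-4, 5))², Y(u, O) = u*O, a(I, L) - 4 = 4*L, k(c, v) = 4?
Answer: 25328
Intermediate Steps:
H = -17 (H = -2 - 15 = -17)
a(I, L) = 4 + 4*L
Y(u, O) = O*u
f = 36 (f = (-3*(-2))² = 6² = 36)
o = 1600 (o = (36 + 4)² = 40² = 1600)
(H + o)*a(-4, 3) = (-17 + 1600)*(4 + 4*3) = 1583*(4 + 12) = 1583*16 = 25328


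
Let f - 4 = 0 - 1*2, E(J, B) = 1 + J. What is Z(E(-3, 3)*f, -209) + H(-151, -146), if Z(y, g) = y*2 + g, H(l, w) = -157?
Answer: -374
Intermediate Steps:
f = 2 (f = 4 + (0 - 1*2) = 4 + (0 - 2) = 4 - 2 = 2)
Z(y, g) = g + 2*y (Z(y, g) = 2*y + g = g + 2*y)
Z(E(-3, 3)*f, -209) + H(-151, -146) = (-209 + 2*((1 - 3)*2)) - 157 = (-209 + 2*(-2*2)) - 157 = (-209 + 2*(-4)) - 157 = (-209 - 8) - 157 = -217 - 157 = -374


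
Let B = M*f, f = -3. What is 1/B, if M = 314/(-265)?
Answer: 265/942 ≈ 0.28132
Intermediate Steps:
M = -314/265 (M = 314*(-1/265) = -314/265 ≈ -1.1849)
B = 942/265 (B = -314/265*(-3) = 942/265 ≈ 3.5547)
1/B = 1/(942/265) = 265/942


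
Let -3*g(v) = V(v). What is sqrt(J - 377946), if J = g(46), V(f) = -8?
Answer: I*sqrt(3401490)/3 ≈ 614.77*I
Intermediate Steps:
g(v) = 8/3 (g(v) = -1/3*(-8) = 8/3)
J = 8/3 ≈ 2.6667
sqrt(J - 377946) = sqrt(8/3 - 377946) = sqrt(-1133830/3) = I*sqrt(3401490)/3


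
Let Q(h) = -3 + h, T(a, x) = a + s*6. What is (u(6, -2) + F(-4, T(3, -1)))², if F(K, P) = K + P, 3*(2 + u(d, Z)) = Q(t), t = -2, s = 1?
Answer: 16/9 ≈ 1.7778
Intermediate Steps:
T(a, x) = 6 + a (T(a, x) = a + 1*6 = a + 6 = 6 + a)
u(d, Z) = -11/3 (u(d, Z) = -2 + (-3 - 2)/3 = -2 + (⅓)*(-5) = -2 - 5/3 = -11/3)
(u(6, -2) + F(-4, T(3, -1)))² = (-11/3 + (-4 + (6 + 3)))² = (-11/3 + (-4 + 9))² = (-11/3 + 5)² = (4/3)² = 16/9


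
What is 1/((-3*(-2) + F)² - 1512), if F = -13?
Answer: -1/1463 ≈ -0.00068353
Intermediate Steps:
1/((-3*(-2) + F)² - 1512) = 1/((-3*(-2) - 13)² - 1512) = 1/((6 - 13)² - 1512) = 1/((-7)² - 1512) = 1/(49 - 1512) = 1/(-1463) = -1/1463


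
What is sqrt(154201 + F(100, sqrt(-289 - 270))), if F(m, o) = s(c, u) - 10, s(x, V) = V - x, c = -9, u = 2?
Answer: sqrt(154202) ≈ 392.69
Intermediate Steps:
F(m, o) = 1 (F(m, o) = (2 - 1*(-9)) - 10 = (2 + 9) - 10 = 11 - 10 = 1)
sqrt(154201 + F(100, sqrt(-289 - 270))) = sqrt(154201 + 1) = sqrt(154202)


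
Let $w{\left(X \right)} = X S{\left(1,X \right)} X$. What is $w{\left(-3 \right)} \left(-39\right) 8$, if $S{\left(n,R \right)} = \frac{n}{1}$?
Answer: $-2808$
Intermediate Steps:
$S{\left(n,R \right)} = n$ ($S{\left(n,R \right)} = n 1 = n$)
$w{\left(X \right)} = X^{2}$ ($w{\left(X \right)} = X 1 X = X X = X^{2}$)
$w{\left(-3 \right)} \left(-39\right) 8 = \left(-3\right)^{2} \left(-39\right) 8 = 9 \left(-39\right) 8 = \left(-351\right) 8 = -2808$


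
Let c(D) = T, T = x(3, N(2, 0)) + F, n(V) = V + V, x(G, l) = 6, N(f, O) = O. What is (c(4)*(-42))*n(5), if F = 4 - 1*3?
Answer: -2940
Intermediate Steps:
F = 1 (F = 4 - 3 = 1)
n(V) = 2*V
T = 7 (T = 6 + 1 = 7)
c(D) = 7
(c(4)*(-42))*n(5) = (7*(-42))*(2*5) = -294*10 = -2940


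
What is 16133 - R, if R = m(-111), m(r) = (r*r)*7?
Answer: -70114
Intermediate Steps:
m(r) = 7*r² (m(r) = r²*7 = 7*r²)
R = 86247 (R = 7*(-111)² = 7*12321 = 86247)
16133 - R = 16133 - 1*86247 = 16133 - 86247 = -70114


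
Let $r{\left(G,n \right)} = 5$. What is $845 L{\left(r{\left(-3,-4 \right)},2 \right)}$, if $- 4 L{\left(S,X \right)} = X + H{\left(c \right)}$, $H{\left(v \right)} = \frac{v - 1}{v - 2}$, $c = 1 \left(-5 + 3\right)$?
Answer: $- \frac{9295}{16} \approx -580.94$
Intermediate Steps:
$c = -2$ ($c = 1 \left(-2\right) = -2$)
$H{\left(v \right)} = \frac{-1 + v}{-2 + v}$
$L{\left(S,X \right)} = - \frac{3}{16} - \frac{X}{4}$ ($L{\left(S,X \right)} = - \frac{X + \frac{-1 - 2}{-2 - 2}}{4} = - \frac{X + \frac{1}{-4} \left(-3\right)}{4} = - \frac{X - - \frac{3}{4}}{4} = - \frac{X + \frac{3}{4}}{4} = - \frac{\frac{3}{4} + X}{4} = - \frac{3}{16} - \frac{X}{4}$)
$845 L{\left(r{\left(-3,-4 \right)},2 \right)} = 845 \left(- \frac{3}{16} - \frac{1}{2}\right) = 845 \left(- \frac{11}{16}\right) = - \frac{9295}{16}$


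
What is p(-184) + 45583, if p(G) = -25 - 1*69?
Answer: 45489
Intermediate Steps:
p(G) = -94 (p(G) = -25 - 69 = -94)
p(-184) + 45583 = -94 + 45583 = 45489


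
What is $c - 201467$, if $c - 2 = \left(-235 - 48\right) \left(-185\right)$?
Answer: $-149110$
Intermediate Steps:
$c = 52357$ ($c = 2 + \left(-235 - 48\right) \left(-185\right) = 2 - -52355 = 2 + 52355 = 52357$)
$c - 201467 = 52357 - 201467 = -149110$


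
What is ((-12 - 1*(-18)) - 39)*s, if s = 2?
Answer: -66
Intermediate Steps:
((-12 - 1*(-18)) - 39)*s = ((-12 - 1*(-18)) - 39)*2 = ((-12 + 18) - 39)*2 = (6 - 39)*2 = -33*2 = -66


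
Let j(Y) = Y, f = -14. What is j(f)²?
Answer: 196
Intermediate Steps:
j(f)² = (-14)² = 196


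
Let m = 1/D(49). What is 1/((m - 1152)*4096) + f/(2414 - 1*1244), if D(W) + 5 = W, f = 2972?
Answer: 5932967441/2335656960 ≈ 2.5402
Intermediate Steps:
D(W) = -5 + W
m = 1/44 (m = 1/(-5 + 49) = 1/44 ≈ 0.022727)
1/((m - 1152)*4096) + f/(2414 - 1*1244) = 1/((1/44 - 1152)*4096) + 2972/(2414 - 1*1244) = (1/4096)/(-50687/44) + 2972/(2414 - 1244) = -44/50687*1/4096 + 2972/1170 = -11/51903488 + 2972*(1/1170) = -11/51903488 + 1486/585 = 5932967441/2335656960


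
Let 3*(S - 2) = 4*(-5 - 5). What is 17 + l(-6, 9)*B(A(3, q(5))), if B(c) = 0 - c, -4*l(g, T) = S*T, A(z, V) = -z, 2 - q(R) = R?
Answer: 187/2 ≈ 93.500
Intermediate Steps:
q(R) = 2 - R
S = -34/3 (S = 2 + (4*(-5 - 5))/3 = 2 + (4*(-10))/3 = 2 + (⅓)*(-40) = 2 - 40/3 = -34/3 ≈ -11.333)
l(g, T) = 17*T/6 (l(g, T) = -(-17)*T/6 = 17*T/6)
B(c) = -c
17 + l(-6, 9)*B(A(3, q(5))) = 17 + ((17/6)*9)*(-(-1)*3) = 17 + 51*(-1*(-3))/2 = 17 + (51/2)*3 = 17 + 153/2 = 187/2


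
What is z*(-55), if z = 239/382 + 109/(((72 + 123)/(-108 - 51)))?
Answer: 24104069/4966 ≈ 4853.8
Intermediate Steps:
z = -2191279/24830 (z = 239*(1/382) + 109/((195/(-159))) = 239/382 + 109/((195*(-1/159))) = 239/382 + 109/(-65/53) = 239/382 + 109*(-53/65) = 239/382 - 5777/65 = -2191279/24830 ≈ -88.251)
z*(-55) = -2191279/24830*(-55) = 24104069/4966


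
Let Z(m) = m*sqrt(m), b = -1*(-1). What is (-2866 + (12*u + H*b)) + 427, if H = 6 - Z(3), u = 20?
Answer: -2193 - 3*sqrt(3) ≈ -2198.2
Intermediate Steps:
b = 1
Z(m) = m**(3/2)
H = 6 - 3*sqrt(3) (H = 6 - 3**(3/2) = 6 - 3*sqrt(3) ≈ 0.80385)
(-2866 + (12*u + H*b)) + 427 = (-2866 + (12*20 + (6 - 3*sqrt(3))*1)) + 427 = (-2866 + (240 + (6 - 3*sqrt(3)))) + 427 = (-2866 + (246 - 3*sqrt(3))) + 427 = (-2620 - 3*sqrt(3)) + 427 = -2193 - 3*sqrt(3)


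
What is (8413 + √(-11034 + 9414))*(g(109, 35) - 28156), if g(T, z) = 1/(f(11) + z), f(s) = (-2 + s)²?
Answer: -27477657235/116 - 29394855*I*√5/58 ≈ -2.3688e+8 - 1.1333e+6*I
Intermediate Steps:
g(T, z) = 1/(81 + z) (g(T, z) = 1/((-2 + 11)² + z) = 1/(9² + z) = 1/(81 + z))
(8413 + √(-11034 + 9414))*(g(109, 35) - 28156) = (8413 + √(-11034 + 9414))*(1/(81 + 35) - 28156) = (8413 + √(-1620))*(1/116 - 28156) = (8413 + 18*I*√5)*(1/116 - 28156) = (8413 + 18*I*√5)*(-3266095/116) = -27477657235/116 - 29394855*I*√5/58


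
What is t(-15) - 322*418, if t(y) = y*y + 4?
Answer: -134367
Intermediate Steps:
t(y) = 4 + y² (t(y) = y² + 4 = 4 + y²)
t(-15) - 322*418 = (4 + (-15)²) - 322*418 = (4 + 225) - 134596 = 229 - 134596 = -134367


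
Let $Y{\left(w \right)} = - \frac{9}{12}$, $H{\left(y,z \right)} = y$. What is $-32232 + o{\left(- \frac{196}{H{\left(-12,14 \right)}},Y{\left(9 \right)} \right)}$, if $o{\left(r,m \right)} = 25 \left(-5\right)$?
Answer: $-32357$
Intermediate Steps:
$Y{\left(w \right)} = - \frac{3}{4}$ ($Y{\left(w \right)} = \left(-9\right) \frac{1}{12} = - \frac{3}{4}$)
$o{\left(r,m \right)} = -125$
$-32232 + o{\left(- \frac{196}{H{\left(-12,14 \right)}},Y{\left(9 \right)} \right)} = -32232 - 125 = -32357$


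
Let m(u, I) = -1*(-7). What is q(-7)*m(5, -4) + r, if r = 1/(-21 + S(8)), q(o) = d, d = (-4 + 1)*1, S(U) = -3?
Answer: -505/24 ≈ -21.042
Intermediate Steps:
m(u, I) = 7
d = -3 (d = -3*1 = -3)
q(o) = -3
r = -1/24 (r = 1/(-21 - 3) = 1/(-24) = -1/24 ≈ -0.041667)
q(-7)*m(5, -4) + r = -3*7 - 1/24 = -21 - 1/24 = -505/24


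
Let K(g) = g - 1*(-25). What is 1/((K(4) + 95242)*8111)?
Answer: 1/772743081 ≈ 1.2941e-9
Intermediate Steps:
K(g) = 25 + g (K(g) = g + 25 = 25 + g)
1/((K(4) + 95242)*8111) = 1/(((25 + 4) + 95242)*8111) = (1/8111)/(29 + 95242) = (1/8111)/95271 = (1/95271)*(1/8111) = 1/772743081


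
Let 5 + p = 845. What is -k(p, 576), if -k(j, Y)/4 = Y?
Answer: 2304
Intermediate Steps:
p = 840 (p = -5 + 845 = 840)
k(j, Y) = -4*Y
-k(p, 576) = -(-4)*576 = -1*(-2304) = 2304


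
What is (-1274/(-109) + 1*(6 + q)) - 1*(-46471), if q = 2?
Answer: 5067485/109 ≈ 46491.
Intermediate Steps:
(-1274/(-109) + 1*(6 + q)) - 1*(-46471) = (-1274/(-109) + 1*(6 + 2)) - 1*(-46471) = (-1274*(-1)/109 + 1*8) + 46471 = (-26*(-49/109) + 8) + 46471 = (1274/109 + 8) + 46471 = 2146/109 + 46471 = 5067485/109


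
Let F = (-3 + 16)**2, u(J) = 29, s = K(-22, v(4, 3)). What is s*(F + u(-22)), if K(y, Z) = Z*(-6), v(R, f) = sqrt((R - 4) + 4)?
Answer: -2376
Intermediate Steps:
v(R, f) = sqrt(R) (v(R, f) = sqrt((-4 + R) + 4) = sqrt(R))
K(y, Z) = -6*Z
s = -12 (s = -6*sqrt(4) = -6*2 = -12)
F = 169 (F = 13**2 = 169)
s*(F + u(-22)) = -12*(169 + 29) = -12*198 = -2376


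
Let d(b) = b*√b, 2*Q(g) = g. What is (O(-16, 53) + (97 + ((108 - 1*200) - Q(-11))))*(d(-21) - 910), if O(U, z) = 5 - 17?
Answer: 1365 + 63*I*√21/2 ≈ 1365.0 + 144.35*I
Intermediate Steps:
Q(g) = g/2
O(U, z) = -12
d(b) = b^(3/2)
(O(-16, 53) + (97 + ((108 - 1*200) - Q(-11))))*(d(-21) - 910) = (-12 + (97 + ((108 - 1*200) - (-11)/2)))*((-21)^(3/2) - 910) = (-12 + (97 + ((108 - 200) - 1*(-11/2))))*(-21*I*√21 - 910) = (-12 + (97 + (-92 + 11/2)))*(-910 - 21*I*√21) = (-12 + (97 - 173/2))*(-910 - 21*I*√21) = (-12 + 21/2)*(-910 - 21*I*√21) = -3*(-910 - 21*I*√21)/2 = 1365 + 63*I*√21/2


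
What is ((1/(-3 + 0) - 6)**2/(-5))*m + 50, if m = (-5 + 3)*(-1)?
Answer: 1528/45 ≈ 33.956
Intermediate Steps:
m = 2 (m = -2*(-1) = 2)
((1/(-3 + 0) - 6)**2/(-5))*m + 50 = ((1/(-3 + 0) - 6)**2/(-5))*2 + 50 = ((1/(-3) - 6)**2*(-1/5))*2 + 50 = ((-1/3 - 6)**2*(-1/5))*2 + 50 = ((-19/3)**2*(-1/5))*2 + 50 = ((361/9)*(-1/5))*2 + 50 = -361/45*2 + 50 = -722/45 + 50 = 1528/45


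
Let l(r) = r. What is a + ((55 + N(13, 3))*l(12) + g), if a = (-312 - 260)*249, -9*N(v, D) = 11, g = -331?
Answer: -426341/3 ≈ -1.4211e+5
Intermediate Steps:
N(v, D) = -11/9 (N(v, D) = -⅑*11 = -11/9)
a = -142428 (a = -572*249 = -142428)
a + ((55 + N(13, 3))*l(12) + g) = -142428 + ((55 - 11/9)*12 - 331) = -142428 + ((484/9)*12 - 331) = -142428 + (1936/3 - 331) = -142428 + 943/3 = -426341/3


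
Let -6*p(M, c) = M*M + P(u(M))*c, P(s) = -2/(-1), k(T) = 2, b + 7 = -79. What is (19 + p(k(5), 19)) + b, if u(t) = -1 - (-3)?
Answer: -74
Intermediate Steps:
b = -86 (b = -7 - 79 = -86)
u(t) = 2 (u(t) = -1 - 1*(-3) = -1 + 3 = 2)
P(s) = 2 (P(s) = -2*(-1) = 2)
p(M, c) = -c/3 - M²/6 (p(M, c) = -(M*M + 2*c)/6 = -(M² + 2*c)/6 = -c/3 - M²/6)
(19 + p(k(5), 19)) + b = (19 + (-⅓*19 - ⅙*2²)) - 86 = (19 + (-19/3 - ⅙*4)) - 86 = (19 + (-19/3 - ⅔)) - 86 = (19 - 7) - 86 = 12 - 86 = -74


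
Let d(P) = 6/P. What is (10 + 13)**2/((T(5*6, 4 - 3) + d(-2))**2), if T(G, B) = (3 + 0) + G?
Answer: 529/900 ≈ 0.58778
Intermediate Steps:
T(G, B) = 3 + G
(10 + 13)**2/((T(5*6, 4 - 3) + d(-2))**2) = (10 + 13)**2/(((3 + 5*6) + 6/(-2))**2) = 23**2/(((3 + 30) + 6*(-1/2))**2) = 529/((33 - 3)**2) = 529/(30**2) = 529/900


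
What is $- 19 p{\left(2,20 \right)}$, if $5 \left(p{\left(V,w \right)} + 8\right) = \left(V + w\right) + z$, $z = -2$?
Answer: $76$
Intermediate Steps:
$p{\left(V,w \right)} = - \frac{42}{5} + \frac{V}{5} + \frac{w}{5}$ ($p{\left(V,w \right)} = -8 + \frac{\left(V + w\right) - 2}{5} = -8 + \frac{-2 + V + w}{5} = -8 + \left(- \frac{2}{5} + \frac{V}{5} + \frac{w}{5}\right) = - \frac{42}{5} + \frac{V}{5} + \frac{w}{5}$)
$- 19 p{\left(2,20 \right)} = - 19 \left(- \frac{42}{5} + \frac{1}{5} \cdot 2 + \frac{1}{5} \cdot 20\right) = - 19 \left(- \frac{42}{5} + \frac{2}{5} + 4\right) = \left(-19\right) \left(-4\right) = 76$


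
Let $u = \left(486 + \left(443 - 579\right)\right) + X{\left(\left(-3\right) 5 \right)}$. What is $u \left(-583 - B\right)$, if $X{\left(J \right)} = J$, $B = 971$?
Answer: $-520590$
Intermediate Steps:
$u = 335$ ($u = \left(486 + \left(443 - 579\right)\right) - 15 = \left(486 - 136\right) - 15 = 350 - 15 = 335$)
$u \left(-583 - B\right) = 335 \left(-583 - 971\right) = 335 \left(-1554\right) = -520590$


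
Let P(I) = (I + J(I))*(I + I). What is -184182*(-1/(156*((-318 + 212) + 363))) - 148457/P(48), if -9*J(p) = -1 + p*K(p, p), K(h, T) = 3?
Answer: -1346041583/30897568 ≈ -43.565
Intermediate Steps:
J(p) = ⅑ - p/3 (J(p) = -(-1 + p*3)/9 = -(-1 + 3*p)/9 = ⅑ - p/3)
P(I) = 2*I*(⅑ + 2*I/3) (P(I) = (I + (⅑ - I/3))*(I + I) = (⅑ + 2*I/3)*(2*I) = 2*I*(⅑ + 2*I/3))
-184182*(-1/(156*((-318 + 212) + 363))) - 148457/P(48) = -184182*(-1/(156*((-318 + 212) + 363))) - 148457*3/(32*(1 + 6*48)) = -184182*(-1/(156*(-106 + 363))) - 148457*3/(32*(1 + 288)) = -184182/((-156*257)) - 148457/((2/9)*48*289) = -184182/(-40092) - 148457/9248/3 = -184182*(-1/40092) - 148457*3/9248 = 30697/6682 - 445371/9248 = -1346041583/30897568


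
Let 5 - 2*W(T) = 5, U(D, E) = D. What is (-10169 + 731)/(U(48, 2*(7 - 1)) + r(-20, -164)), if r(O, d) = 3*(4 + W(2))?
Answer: -1573/10 ≈ -157.30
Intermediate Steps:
W(T) = 0 (W(T) = 5/2 - 1/2*5 = 5/2 - 5/2 = 0)
r(O, d) = 12 (r(O, d) = 3*(4 + 0) = 3*4 = 12)
(-10169 + 731)/(U(48, 2*(7 - 1)) + r(-20, -164)) = (-10169 + 731)/(48 + 12) = -9438/60 = -9438*1/60 = -1573/10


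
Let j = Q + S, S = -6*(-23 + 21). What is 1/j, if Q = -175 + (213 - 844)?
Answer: -1/794 ≈ -0.0012594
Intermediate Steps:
Q = -806 (Q = -175 - 631 = -806)
S = 12 (S = -6*(-2) = 12)
j = -794 (j = -806 + 12 = -794)
1/j = 1/(-794) = -1/794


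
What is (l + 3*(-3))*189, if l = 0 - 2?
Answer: -2079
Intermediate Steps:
l = -2
(l + 3*(-3))*189 = (-2 + 3*(-3))*189 = (-2 - 9)*189 = -11*189 = -2079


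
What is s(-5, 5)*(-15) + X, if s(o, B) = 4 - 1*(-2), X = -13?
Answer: -103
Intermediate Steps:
s(o, B) = 6 (s(o, B) = 4 + 2 = 6)
s(-5, 5)*(-15) + X = 6*(-15) - 13 = -90 - 13 = -103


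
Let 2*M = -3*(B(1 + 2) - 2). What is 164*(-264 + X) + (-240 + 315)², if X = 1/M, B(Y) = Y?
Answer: -113341/3 ≈ -37780.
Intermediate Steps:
M = -3/2 (M = (-3*((1 + 2) - 2))/2 = (-3*(3 - 2))/2 = (-3*1)/2 = (½)*(-3) = -3/2 ≈ -1.5000)
X = -⅔ (X = 1/(-3/2) = -⅔ ≈ -0.66667)
164*(-264 + X) + (-240 + 315)² = 164*(-264 - ⅔) + (-240 + 315)² = 164*(-794/3) + 75² = -130216/3 + 5625 = -113341/3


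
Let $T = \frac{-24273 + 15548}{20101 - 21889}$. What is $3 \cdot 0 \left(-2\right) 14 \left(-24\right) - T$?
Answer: $- \frac{8725}{1788} \approx -4.8798$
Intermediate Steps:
$T = \frac{8725}{1788}$ ($T = - \frac{8725}{-1788} = \left(-8725\right) \left(- \frac{1}{1788}\right) = \frac{8725}{1788} \approx 4.8798$)
$3 \cdot 0 \left(-2\right) 14 \left(-24\right) - T = 3 \cdot 0 \left(-2\right) 14 \left(-24\right) - \frac{8725}{1788} = 0 \left(-2\right) 14 \left(-24\right) - \frac{8725}{1788} = 0 \cdot 14 \left(-24\right) - \frac{8725}{1788} = 0 \left(-24\right) - \frac{8725}{1788} = 0 - \frac{8725}{1788} = - \frac{8725}{1788}$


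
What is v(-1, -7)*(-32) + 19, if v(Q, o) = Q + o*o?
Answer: -1517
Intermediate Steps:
v(Q, o) = Q + o**2
v(-1, -7)*(-32) + 19 = (-1 + (-7)**2)*(-32) + 19 = (-1 + 49)*(-32) + 19 = 48*(-32) + 19 = -1536 + 19 = -1517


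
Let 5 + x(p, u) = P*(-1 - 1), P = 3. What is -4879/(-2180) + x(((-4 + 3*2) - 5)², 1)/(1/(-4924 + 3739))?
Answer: 28421179/2180 ≈ 13037.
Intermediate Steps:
x(p, u) = -11 (x(p, u) = -5 + 3*(-1 - 1) = -5 + 3*(-2) = -5 - 6 = -11)
-4879/(-2180) + x(((-4 + 3*2) - 5)², 1)/(1/(-4924 + 3739)) = -4879/(-2180) - 11/(1/(-4924 + 3739)) = -4879*(-1/2180) - 11/(1/(-1185)) = 4879/2180 - 11/(-1/1185) = 4879/2180 - 11*(-1185) = 4879/2180 + 13035 = 28421179/2180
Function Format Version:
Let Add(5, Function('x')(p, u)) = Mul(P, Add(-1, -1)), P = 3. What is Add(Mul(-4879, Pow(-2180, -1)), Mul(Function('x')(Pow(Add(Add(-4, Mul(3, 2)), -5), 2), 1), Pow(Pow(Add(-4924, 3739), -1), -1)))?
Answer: Rational(28421179, 2180) ≈ 13037.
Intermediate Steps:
Function('x')(p, u) = -11 (Function('x')(p, u) = Add(-5, Mul(3, Add(-1, -1))) = Add(-5, Mul(3, -2)) = Add(-5, -6) = -11)
Add(Mul(-4879, Pow(-2180, -1)), Mul(Function('x')(Pow(Add(Add(-4, Mul(3, 2)), -5), 2), 1), Pow(Pow(Add(-4924, 3739), -1), -1))) = Add(Mul(-4879, Pow(-2180, -1)), Mul(-11, Pow(Pow(Add(-4924, 3739), -1), -1))) = Add(Mul(-4879, Rational(-1, 2180)), Mul(-11, Pow(Pow(-1185, -1), -1))) = Add(Rational(4879, 2180), Mul(-11, Pow(Rational(-1, 1185), -1))) = Add(Rational(4879, 2180), Mul(-11, -1185)) = Add(Rational(4879, 2180), 13035) = Rational(28421179, 2180)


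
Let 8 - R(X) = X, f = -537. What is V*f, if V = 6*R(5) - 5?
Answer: -6981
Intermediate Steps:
R(X) = 8 - X
V = 13 (V = 6*(8 - 1*5) - 5 = 6*(8 - 5) - 5 = 6*3 - 5 = 18 - 5 = 13)
V*f = 13*(-537) = -6981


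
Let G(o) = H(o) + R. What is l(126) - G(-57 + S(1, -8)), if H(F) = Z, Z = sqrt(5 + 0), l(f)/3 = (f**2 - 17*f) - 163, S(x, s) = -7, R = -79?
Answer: 40792 - sqrt(5) ≈ 40790.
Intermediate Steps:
l(f) = -489 - 51*f + 3*f**2 (l(f) = 3*((f**2 - 17*f) - 163) = 3*(-163 + f**2 - 17*f) = -489 - 51*f + 3*f**2)
Z = sqrt(5) ≈ 2.2361
H(F) = sqrt(5)
G(o) = -79 + sqrt(5) (G(o) = sqrt(5) - 79 = -79 + sqrt(5))
l(126) - G(-57 + S(1, -8)) = (-489 - 51*126 + 3*126**2) - (-79 + sqrt(5)) = (-489 - 6426 + 3*15876) + (79 - sqrt(5)) = (-489 - 6426 + 47628) + (79 - sqrt(5)) = 40713 + (79 - sqrt(5)) = 40792 - sqrt(5)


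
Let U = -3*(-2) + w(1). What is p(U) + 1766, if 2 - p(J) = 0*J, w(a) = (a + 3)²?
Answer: 1768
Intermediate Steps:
w(a) = (3 + a)²
U = 22 (U = -3*(-2) + (3 + 1)² = 6 + 4² = 6 + 16 = 22)
p(J) = 2 (p(J) = 2 - 0*J = 2 - 1*0 = 2 + 0 = 2)
p(U) + 1766 = 2 + 1766 = 1768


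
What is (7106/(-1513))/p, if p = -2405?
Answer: 418/214045 ≈ 0.0019529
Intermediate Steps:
(7106/(-1513))/p = (7106/(-1513))/(-2405) = (7106*(-1/1513))*(-1/2405) = -418/89*(-1/2405) = 418/214045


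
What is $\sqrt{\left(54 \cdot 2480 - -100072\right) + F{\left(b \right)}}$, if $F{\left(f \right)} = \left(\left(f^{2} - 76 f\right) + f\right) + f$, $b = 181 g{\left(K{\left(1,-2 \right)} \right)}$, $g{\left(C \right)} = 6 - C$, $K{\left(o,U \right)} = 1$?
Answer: $\sqrt{986047} \approx 993.0$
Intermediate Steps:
$b = 905$ ($b = 181 \left(6 - 1\right) = 181 \cdot 5 = 905$)
$F{\left(f \right)} = f^{2} - 74 f$ ($F{\left(f \right)} = \left(f^{2} - 75 f\right) + f = f^{2} - 74 f$)
$\sqrt{\left(54 \cdot 2480 - -100072\right) + F{\left(b \right)}} = \sqrt{\left(54 \cdot 2480 - -100072\right) + 905 \left(-74 + 905\right)} = \sqrt{\left(133920 + 100072\right) + 905 \cdot 831} = \sqrt{233992 + 752055} = \sqrt{986047}$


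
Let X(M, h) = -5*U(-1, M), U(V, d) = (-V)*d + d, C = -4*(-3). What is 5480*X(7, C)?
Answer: -383600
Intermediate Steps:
C = 12 (C = -1*(-12) = 12)
U(V, d) = d - V*d (U(V, d) = -V*d + d = d - V*d)
X(M, h) = -10*M (X(M, h) = -5*M*(1 - 1*(-1)) = -5*M*(1 + 1) = -5*M*2 = -10*M)
5480*X(7, C) = 5480*(-10*7) = 5480*(-70) = -383600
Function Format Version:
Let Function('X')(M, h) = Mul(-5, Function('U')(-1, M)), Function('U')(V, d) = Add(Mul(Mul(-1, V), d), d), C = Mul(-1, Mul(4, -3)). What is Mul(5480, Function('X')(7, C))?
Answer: -383600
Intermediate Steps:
C = 12 (C = Mul(-1, -12) = 12)
Function('U')(V, d) = Add(d, Mul(-1, V, d)) (Function('U')(V, d) = Add(Mul(-1, V, d), d) = Add(d, Mul(-1, V, d)))
Function('X')(M, h) = Mul(-10, M) (Function('X')(M, h) = Mul(-5, Mul(M, Add(1, Mul(-1, -1)))) = Mul(-5, Mul(M, Add(1, 1))) = Mul(-5, Mul(M, 2)) = Mul(-5, Mul(2, M)) = Mul(-10, M))
Mul(5480, Function('X')(7, C)) = Mul(5480, Mul(-10, 7)) = Mul(5480, -70) = -383600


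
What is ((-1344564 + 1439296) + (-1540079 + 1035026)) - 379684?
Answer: -790005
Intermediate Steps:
((-1344564 + 1439296) + (-1540079 + 1035026)) - 379684 = (94732 - 505053) - 379684 = -410321 - 379684 = -790005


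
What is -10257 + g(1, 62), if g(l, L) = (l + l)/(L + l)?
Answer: -646189/63 ≈ -10257.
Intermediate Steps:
g(l, L) = 2*l/(L + l) (g(l, L) = (2*l)/(L + l) = 2*l/(L + l))
-10257 + g(1, 62) = -10257 + 2*1/(62 + 1) = -10257 + 2*1/63 = -10257 + 2*1*(1/63) = -10257 + 2/63 = -646189/63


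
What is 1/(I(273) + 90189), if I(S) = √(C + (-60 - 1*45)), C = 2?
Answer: 90189/8134055824 - I*√103/8134055824 ≈ 1.1088e-5 - 1.2477e-9*I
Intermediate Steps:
I(S) = I*√103 (I(S) = √(2 + (-60 - 1*45)) = √(2 + (-60 - 45)) = √(2 - 105) = √(-103) = I*√103)
1/(I(273) + 90189) = 1/(I*√103 + 90189) = 1/(90189 + I*√103)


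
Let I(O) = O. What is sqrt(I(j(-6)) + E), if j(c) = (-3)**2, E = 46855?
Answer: 4*sqrt(2929) ≈ 216.48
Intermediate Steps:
j(c) = 9
sqrt(I(j(-6)) + E) = sqrt(9 + 46855) = sqrt(46864) = 4*sqrt(2929)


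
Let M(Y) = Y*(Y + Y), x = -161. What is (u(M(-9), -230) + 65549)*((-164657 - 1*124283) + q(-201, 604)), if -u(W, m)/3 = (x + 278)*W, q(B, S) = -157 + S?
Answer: -2506138691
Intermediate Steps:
M(Y) = 2*Y² (M(Y) = Y*(2*Y) = 2*Y²)
u(W, m) = -351*W (u(W, m) = -3*(-161 + 278)*W = -351*W)
(u(M(-9), -230) + 65549)*((-164657 - 1*124283) + q(-201, 604)) = (-702*(-9)² + 65549)*((-164657 - 1*124283) + (-157 + 604)) = (-702*81 + 65549)*((-164657 - 124283) + 447) = (-351*162 + 65549)*(-288940 + 447) = (-56862 + 65549)*(-288493) = 8687*(-288493) = -2506138691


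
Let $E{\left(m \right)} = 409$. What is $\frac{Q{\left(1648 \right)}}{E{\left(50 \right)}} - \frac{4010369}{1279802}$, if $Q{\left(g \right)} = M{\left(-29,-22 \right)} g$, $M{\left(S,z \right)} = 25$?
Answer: $\frac{51087601479}{523439018} \approx 97.6$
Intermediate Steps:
$Q{\left(g \right)} = 25 g$
$\frac{Q{\left(1648 \right)}}{E{\left(50 \right)}} - \frac{4010369}{1279802} = \frac{25 \cdot 1648}{409} - \frac{4010369}{1279802} = 41200 \cdot \frac{1}{409} - \frac{4010369}{1279802} = \frac{41200}{409} - \frac{4010369}{1279802} = \frac{51087601479}{523439018}$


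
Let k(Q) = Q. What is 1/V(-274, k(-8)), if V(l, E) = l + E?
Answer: -1/282 ≈ -0.0035461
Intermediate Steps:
V(l, E) = E + l
1/V(-274, k(-8)) = 1/(-8 - 274) = 1/(-282) = -1/282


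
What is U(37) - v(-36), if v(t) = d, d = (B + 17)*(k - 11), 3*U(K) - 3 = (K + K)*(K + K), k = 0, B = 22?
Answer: 6766/3 ≈ 2255.3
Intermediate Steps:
U(K) = 1 + 4*K²/3 (U(K) = 1 + ((K + K)*(K + K))/3 = 1 + ((2*K)*(2*K))/3 = 1 + (4*K²)/3 = 1 + 4*K²/3)
d = -429 (d = (22 + 17)*(0 - 11) = 39*(-11) = -429)
v(t) = -429
U(37) - v(-36) = (1 + (4/3)*37²) - 1*(-429) = (1 + (4/3)*1369) + 429 = (1 + 5476/3) + 429 = 5479/3 + 429 = 6766/3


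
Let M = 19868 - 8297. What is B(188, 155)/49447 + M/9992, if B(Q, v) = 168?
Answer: 573829893/494074424 ≈ 1.1614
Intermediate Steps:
M = 11571
B(188, 155)/49447 + M/9992 = 168/49447 + 11571/9992 = 573829893/494074424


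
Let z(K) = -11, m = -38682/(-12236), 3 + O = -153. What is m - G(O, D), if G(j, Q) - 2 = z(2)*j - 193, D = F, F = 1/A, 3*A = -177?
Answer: -1330087/874 ≈ -1521.8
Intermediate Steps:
A = -59 (A = (⅓)*(-177) = -59)
O = -156 (O = -3 - 153 = -156)
m = 2763/874 (m = -38682*(-1/12236) = 2763/874 ≈ 3.1613)
F = -1/59 (F = 1/(-59) = -1/59 ≈ -0.016949)
D = -1/59 ≈ -0.016949
G(j, Q) = -191 - 11*j (G(j, Q) = 2 + (-11*j - 193) = 2 + (-193 - 11*j) = -191 - 11*j)
m - G(O, D) = 2763/874 - (-191 - 11*(-156)) = 2763/874 - (-191 + 1716) = 2763/874 - 1*1525 = 2763/874 - 1525 = -1330087/874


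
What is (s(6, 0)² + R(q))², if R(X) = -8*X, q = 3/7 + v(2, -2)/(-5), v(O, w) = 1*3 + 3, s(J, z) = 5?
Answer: 1190281/1225 ≈ 971.66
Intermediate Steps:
v(O, w) = 6 (v(O, w) = 3 + 3 = 6)
q = -27/35 (q = 3/7 + 6/(-5) = 3*(⅐) + 6*(-⅕) = 3/7 - 6/5 = -27/35 ≈ -0.77143)
(s(6, 0)² + R(q))² = (5² - 8*(-27/35))² = (25 + 216/35)² = (1091/35)² = 1190281/1225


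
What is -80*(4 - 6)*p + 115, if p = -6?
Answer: -845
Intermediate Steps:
-80*(4 - 6)*p + 115 = -80*(4 - 6)*(-6) + 115 = -(-160)*(-6) + 115 = -80*12 + 115 = -960 + 115 = -845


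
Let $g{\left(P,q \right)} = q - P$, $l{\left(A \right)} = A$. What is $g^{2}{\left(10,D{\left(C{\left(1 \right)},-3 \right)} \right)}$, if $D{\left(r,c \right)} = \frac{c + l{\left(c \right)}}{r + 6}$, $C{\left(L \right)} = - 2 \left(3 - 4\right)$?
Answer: $\frac{1849}{16} \approx 115.56$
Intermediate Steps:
$C{\left(L \right)} = 2$ ($C{\left(L \right)} = \left(-2\right) \left(-1\right) = 2$)
$D{\left(r,c \right)} = \frac{2 c}{6 + r}$ ($D{\left(r,c \right)} = \frac{c + c}{r + 6} = \frac{2 c}{6 + r}$)
$g^{2}{\left(10,D{\left(C{\left(1 \right)},-3 \right)} \right)} = \left(2 \left(-3\right) \frac{1}{6 + 2} - 10\right)^{2} = \left(2 \left(-3\right) \frac{1}{8} - 10\right)^{2} = \left(- \frac{3}{4} - 10\right)^{2} = \left(- \frac{43}{4}\right)^{2} = \frac{1849}{16}$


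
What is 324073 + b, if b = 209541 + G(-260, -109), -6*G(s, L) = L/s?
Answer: 832437731/1560 ≈ 5.3361e+5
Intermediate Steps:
G(s, L) = -L/(6*s)
b = 326883851/1560 (b = 209541 - 1/6*(-109)/(-260) = 209541 - 1/6*(-109)*(-1/260) = 209541 - 109/1560 = 326883851/1560 ≈ 2.0954e+5)
324073 + b = 324073 + 326883851/1560 = 832437731/1560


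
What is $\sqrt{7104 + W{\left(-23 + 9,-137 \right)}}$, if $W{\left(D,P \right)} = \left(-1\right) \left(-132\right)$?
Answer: $6 \sqrt{201} \approx 85.065$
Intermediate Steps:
$W{\left(D,P \right)} = 132$
$\sqrt{7104 + W{\left(-23 + 9,-137 \right)}} = \sqrt{7104 + 132} = \sqrt{7236} = 6 \sqrt{201}$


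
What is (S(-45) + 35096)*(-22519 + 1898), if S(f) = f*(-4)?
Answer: -727426396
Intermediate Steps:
S(f) = -4*f
(S(-45) + 35096)*(-22519 + 1898) = (-4*(-45) + 35096)*(-22519 + 1898) = (180 + 35096)*(-20621) = 35276*(-20621) = -727426396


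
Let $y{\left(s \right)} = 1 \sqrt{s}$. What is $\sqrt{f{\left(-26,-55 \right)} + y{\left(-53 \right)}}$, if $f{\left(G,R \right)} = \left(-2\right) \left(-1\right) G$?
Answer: $\sqrt{-52 + i \sqrt{53}} \approx 0.50356 + 7.2287 i$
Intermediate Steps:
$y{\left(s \right)} = \sqrt{s}$
$f{\left(G,R \right)} = 2 G$
$\sqrt{f{\left(-26,-55 \right)} + y{\left(-53 \right)}} = \sqrt{2 \left(-26\right) + \sqrt{-53}} = \sqrt{-52 + i \sqrt{53}}$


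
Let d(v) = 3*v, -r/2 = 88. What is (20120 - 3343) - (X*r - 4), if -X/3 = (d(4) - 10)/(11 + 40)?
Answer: 284925/17 ≈ 16760.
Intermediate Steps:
r = -176 (r = -2*88 = -176)
X = -2/17 (X = -3*(3*4 - 10)/(11 + 40) = -3*(12 - 10)/51 = -6/51 = -3*2/51 = -2/17 ≈ -0.11765)
(20120 - 3343) - (X*r - 4) = (20120 - 3343) - (-2/17*(-176) - 4) = 16777 - (352/17 - 4) = 16777 - 1*284/17 = 16777 - 284/17 = 284925/17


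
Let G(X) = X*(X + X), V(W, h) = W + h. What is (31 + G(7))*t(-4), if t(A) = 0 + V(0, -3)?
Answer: -387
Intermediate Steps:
G(X) = 2*X**2 (G(X) = X*(2*X) = 2*X**2)
t(A) = -3 (t(A) = 0 + (0 - 3) = 0 - 3 = -3)
(31 + G(7))*t(-4) = (31 + 2*7**2)*(-3) = (31 + 2*49)*(-3) = (31 + 98)*(-3) = 129*(-3) = -387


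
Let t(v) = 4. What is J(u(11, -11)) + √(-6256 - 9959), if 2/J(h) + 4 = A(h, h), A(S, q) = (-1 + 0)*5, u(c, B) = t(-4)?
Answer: -2/9 + I*√16215 ≈ -0.22222 + 127.34*I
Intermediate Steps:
u(c, B) = 4
A(S, q) = -5 (A(S, q) = -1*5 = -5)
J(h) = -2/9 (J(h) = 2/(-4 - 5) = 2/(-9) = 2*(-⅑) = -2/9)
J(u(11, -11)) + √(-6256 - 9959) = -2/9 + √(-6256 - 9959) = -2/9 + √(-16215) = -2/9 + I*√16215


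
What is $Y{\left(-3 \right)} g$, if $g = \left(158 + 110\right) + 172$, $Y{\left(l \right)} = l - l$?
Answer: $0$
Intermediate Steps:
$Y{\left(l \right)} = 0$
$g = 440$ ($g = 268 + 172 = 440$)
$Y{\left(-3 \right)} g = 0 \cdot 440 = 0$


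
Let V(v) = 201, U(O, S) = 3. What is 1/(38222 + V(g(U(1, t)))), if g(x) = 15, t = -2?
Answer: 1/38423 ≈ 2.6026e-5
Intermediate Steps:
1/(38222 + V(g(U(1, t)))) = 1/(38222 + 201) = 1/38423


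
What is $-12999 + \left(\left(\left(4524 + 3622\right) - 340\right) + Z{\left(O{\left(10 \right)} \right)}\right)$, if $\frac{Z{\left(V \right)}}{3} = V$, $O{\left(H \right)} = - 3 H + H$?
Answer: $-5253$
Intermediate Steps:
$O{\left(H \right)} = - 2 H$
$Z{\left(V \right)} = 3 V$
$-12999 + \left(\left(\left(4524 + 3622\right) - 340\right) + Z{\left(O{\left(10 \right)} \right)}\right) = -12999 + \left(\left(\left(4524 + 3622\right) - 340\right) + 3 \left(\left(-2\right) 10\right)\right) = -12999 + \left(\left(8146 - 340\right) + 3 \left(-20\right)\right) = -12999 + \left(7806 - 60\right) = -12999 + 7746 = -5253$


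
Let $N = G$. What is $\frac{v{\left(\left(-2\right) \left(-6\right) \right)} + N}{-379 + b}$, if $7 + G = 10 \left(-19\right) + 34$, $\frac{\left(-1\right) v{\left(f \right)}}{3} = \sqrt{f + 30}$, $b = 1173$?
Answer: $- \frac{163}{794} - \frac{3 \sqrt{42}}{794} \approx -0.22978$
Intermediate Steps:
$v{\left(f \right)} = - 3 \sqrt{30 + f}$ ($v{\left(f \right)} = - 3 \sqrt{f + 30} = - 3 \sqrt{30 + f}$)
$G = -163$ ($G = -7 + \left(10 \left(-19\right) + 34\right) = -7 + \left(-190 + 34\right) = -7 - 156 = -163$)
$N = -163$
$\frac{v{\left(\left(-2\right) \left(-6\right) \right)} + N}{-379 + b} = \frac{- 3 \sqrt{30 - -12} - 163}{-379 + 1173} = \frac{- 3 \sqrt{30 + 12} - 163}{794} = \left(- 3 \sqrt{42} - 163\right) \frac{1}{794} = \left(-163 - 3 \sqrt{42}\right) \frac{1}{794} = - \frac{163}{794} - \frac{3 \sqrt{42}}{794}$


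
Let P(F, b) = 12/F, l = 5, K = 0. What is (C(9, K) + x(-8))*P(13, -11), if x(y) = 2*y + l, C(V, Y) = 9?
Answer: -24/13 ≈ -1.8462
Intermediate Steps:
x(y) = 5 + 2*y (x(y) = 2*y + 5 = 5 + 2*y)
(C(9, K) + x(-8))*P(13, -11) = (9 + (5 + 2*(-8)))*(12/13) = (9 + (5 - 16))*(12*(1/13)) = (9 - 11)*(12/13) = -2*12/13 = -24/13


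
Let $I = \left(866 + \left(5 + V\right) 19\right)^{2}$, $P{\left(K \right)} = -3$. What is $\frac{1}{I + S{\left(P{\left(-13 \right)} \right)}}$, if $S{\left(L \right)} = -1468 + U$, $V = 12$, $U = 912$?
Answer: $\frac{1}{1413165} \approx 7.0763 \cdot 10^{-7}$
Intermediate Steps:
$S{\left(L \right)} = -556$ ($S{\left(L \right)} = -1468 + 912 = -556$)
$I = 1413721$ ($I = \left(866 + \left(5 + 12\right) 19\right)^{2} = \left(866 + 17 \cdot 19\right)^{2} = \left(866 + 323\right)^{2} = 1189^{2} = 1413721$)
$\frac{1}{I + S{\left(P{\left(-13 \right)} \right)}} = \frac{1}{1413721 - 556} = \frac{1}{1413165}$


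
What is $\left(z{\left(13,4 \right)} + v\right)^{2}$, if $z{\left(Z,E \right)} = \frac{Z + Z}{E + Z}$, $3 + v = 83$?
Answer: $\frac{1920996}{289} \approx 6647.0$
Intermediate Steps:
$v = 80$ ($v = -3 + 83 = 80$)
$z{\left(Z,E \right)} = \frac{2 Z}{E + Z}$
$\left(z{\left(13,4 \right)} + v\right)^{2} = \left(2 \cdot 13 \frac{1}{4 + 13} + 80\right)^{2} = \left(2 \cdot 13 \cdot \frac{1}{17} + 80\right)^{2} = \left(\frac{26}{17} + 80\right)^{2} = \left(\frac{1386}{17}\right)^{2} = \frac{1920996}{289}$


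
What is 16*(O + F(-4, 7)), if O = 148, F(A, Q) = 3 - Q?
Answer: 2304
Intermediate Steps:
16*(O + F(-4, 7)) = 16*(148 + (3 - 1*7)) = 16*(148 + (3 - 7)) = 16*(148 - 4) = 16*144 = 2304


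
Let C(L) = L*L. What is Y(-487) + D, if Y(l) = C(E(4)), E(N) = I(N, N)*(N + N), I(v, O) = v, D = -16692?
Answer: -15668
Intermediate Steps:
E(N) = 2*N**2 (E(N) = N*(N + N) = N*(2*N) = 2*N**2)
C(L) = L**2
Y(l) = 1024 (Y(l) = (2*4**2)**2 = (2*16)**2 = 32**2 = 1024)
Y(-487) + D = 1024 - 16692 = -15668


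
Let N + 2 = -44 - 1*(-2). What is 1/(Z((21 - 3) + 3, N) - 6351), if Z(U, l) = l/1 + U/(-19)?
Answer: -19/121526 ≈ -0.00015635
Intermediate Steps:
N = -44 (N = -2 + (-44 - 1*(-2)) = -2 + (-44 + 2) = -2 - 42 = -44)
Z(U, l) = l - U/19 (Z(U, l) = l*1 + U*(-1/19) = l - U/19)
1/(Z((21 - 3) + 3, N) - 6351) = 1/((-44 - ((21 - 3) + 3)/19) - 6351) = 1/((-44 - (18 + 3)/19) - 6351) = 1/((-44 - 1/19*21) - 6351) = 1/((-44 - 21/19) - 6351) = 1/(-857/19 - 6351) = 1/(-121526/19) = -19/121526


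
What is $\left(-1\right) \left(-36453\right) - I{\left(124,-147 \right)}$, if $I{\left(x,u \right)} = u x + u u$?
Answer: $33072$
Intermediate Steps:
$I{\left(x,u \right)} = u^{2} + u x$ ($I{\left(x,u \right)} = u x + u^{2} = u^{2} + u x$)
$\left(-1\right) \left(-36453\right) - I{\left(124,-147 \right)} = \left(-1\right) \left(-36453\right) - - 147 \left(-147 + 124\right) = 36453 - \left(-147\right) \left(-23\right) = 36453 - 3381 = 33072$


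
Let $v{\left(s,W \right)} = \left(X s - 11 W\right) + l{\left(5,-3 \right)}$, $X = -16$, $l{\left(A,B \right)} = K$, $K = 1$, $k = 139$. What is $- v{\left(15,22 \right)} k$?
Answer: $66859$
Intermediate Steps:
$l{\left(A,B \right)} = 1$
$v{\left(s,W \right)} = 1 - 16 s - 11 W$ ($v{\left(s,W \right)} = \left(- 16 s - 11 W\right) + 1 = 1 - 16 s - 11 W$)
$- v{\left(15,22 \right)} k = - \left(1 - 240 - 242\right) 139 = - \left(-481\right) 139 = \left(-1\right) \left(-66859\right) = 66859$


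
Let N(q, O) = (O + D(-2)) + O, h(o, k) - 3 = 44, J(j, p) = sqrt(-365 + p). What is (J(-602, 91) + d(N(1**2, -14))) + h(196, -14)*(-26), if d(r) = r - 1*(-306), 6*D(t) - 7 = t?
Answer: -5659/6 + I*sqrt(274) ≈ -943.17 + 16.553*I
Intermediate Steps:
D(t) = 7/6 + t/6
h(o, k) = 47 (h(o, k) = 3 + 44 = 47)
N(q, O) = 5/6 + 2*O (N(q, O) = (O + (7/6 + (1/6)*(-2))) + O = (O + (7/6 - 1/3)) + O = (O + 5/6) + O = (5/6 + O) + O = 5/6 + 2*O)
d(r) = 306 + r (d(r) = r + 306 = 306 + r)
(J(-602, 91) + d(N(1**2, -14))) + h(196, -14)*(-26) = (sqrt(-365 + 91) + (306 + (5/6 + 2*(-14)))) + 47*(-26) = (sqrt(-274) + (306 + (5/6 - 28))) - 1222 = (I*sqrt(274) + (306 - 163/6)) - 1222 = (I*sqrt(274) + 1673/6) - 1222 = (1673/6 + I*sqrt(274)) - 1222 = -5659/6 + I*sqrt(274)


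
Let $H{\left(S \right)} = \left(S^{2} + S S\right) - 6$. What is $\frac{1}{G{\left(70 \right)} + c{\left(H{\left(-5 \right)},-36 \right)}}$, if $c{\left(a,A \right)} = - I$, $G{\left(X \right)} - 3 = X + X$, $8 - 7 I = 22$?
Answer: $\frac{1}{145} \approx 0.0068966$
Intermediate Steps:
$I = -2$ ($I = \frac{8}{7} - \frac{22}{7} = -2$)
$G{\left(X \right)} = 3 + 2 X$ ($G{\left(X \right)} = 3 + \left(X + X\right) = 3 + 2 X$)
$H{\left(S \right)} = -6 + 2 S^{2}$ ($H{\left(S \right)} = \left(S^{2} + S^{2}\right) - 6 = 2 S^{2} - 6 = -6 + 2 S^{2}$)
$c{\left(a,A \right)} = 2$ ($c{\left(a,A \right)} = \left(-1\right) \left(-2\right) = 2$)
$\frac{1}{G{\left(70 \right)} + c{\left(H{\left(-5 \right)},-36 \right)}} = \frac{1}{\left(3 + 2 \cdot 70\right) + 2} = \frac{1}{\left(3 + 140\right) + 2} = \frac{1}{143 + 2} = \frac{1}{145}$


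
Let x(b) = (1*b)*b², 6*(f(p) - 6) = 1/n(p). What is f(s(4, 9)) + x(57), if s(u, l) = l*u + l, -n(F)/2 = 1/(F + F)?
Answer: 370383/2 ≈ 1.8519e+5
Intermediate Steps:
n(F) = -1/F (n(F) = -2/(F + F) = -2*1/(2*F) = -1/F)
s(u, l) = l + l*u
f(p) = 6 - p/6 (f(p) = 6 + 1/(6*((-1/p))) = 6 + (-p)/6 = 6 - p/6)
x(b) = b³ (x(b) = b*b² = b³)
f(s(4, 9)) + x(57) = (6 - 3*(1 + 4)/2) + 57³ = (6 - 3*5/2) + 185193 = (6 - ⅙*45) + 185193 = (6 - 15/2) + 185193 = -3/2 + 185193 = 370383/2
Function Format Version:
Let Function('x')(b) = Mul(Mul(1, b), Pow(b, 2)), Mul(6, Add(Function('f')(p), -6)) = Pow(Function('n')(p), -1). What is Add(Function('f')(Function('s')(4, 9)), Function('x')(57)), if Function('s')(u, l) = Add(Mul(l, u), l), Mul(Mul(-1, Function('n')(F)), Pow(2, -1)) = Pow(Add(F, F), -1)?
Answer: Rational(370383, 2) ≈ 1.8519e+5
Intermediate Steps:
Function('n')(F) = Mul(-1, Pow(F, -1)) (Function('n')(F) = Mul(-2, Pow(Add(F, F), -1)) = Mul(-2, Pow(Mul(2, F), -1)) = Mul(-2, Mul(Rational(1, 2), Pow(F, -1))) = Mul(-1, Pow(F, -1)))
Function('s')(u, l) = Add(l, Mul(l, u))
Function('f')(p) = Add(6, Mul(Rational(-1, 6), p)) (Function('f')(p) = Add(6, Mul(Rational(1, 6), Pow(Mul(-1, Pow(p, -1)), -1))) = Add(6, Mul(Rational(1, 6), Mul(-1, p))) = Add(6, Mul(Rational(-1, 6), p)))
Function('x')(b) = Pow(b, 3) (Function('x')(b) = Mul(b, Pow(b, 2)) = Pow(b, 3))
Add(Function('f')(Function('s')(4, 9)), Function('x')(57)) = Add(Add(6, Mul(Rational(-1, 6), Mul(9, Add(1, 4)))), Pow(57, 3)) = Add(Add(6, Mul(Rational(-1, 6), Mul(9, 5))), 185193) = Add(Add(6, Mul(Rational(-1, 6), 45)), 185193) = Add(Add(6, Rational(-15, 2)), 185193) = Add(Rational(-3, 2), 185193) = Rational(370383, 2)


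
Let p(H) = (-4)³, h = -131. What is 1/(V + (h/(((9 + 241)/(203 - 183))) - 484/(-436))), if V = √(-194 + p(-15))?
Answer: -23192475/855915113 - 7425625*I*√258/2567745339 ≈ -0.027097 - 0.046451*I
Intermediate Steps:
p(H) = -64
V = I*√258 (V = √(-194 - 64) = √(-258) = I*√258 ≈ 16.062*I)
1/(V + (h/(((9 + 241)/(203 - 183))) - 484/(-436))) = 1/(I*√258 + (-131*(203 - 183)/(9 + 241) - 484/(-436))) = 1/(I*√258 + (-131/(250/20) - 484*(-1/436))) = 1/(I*√258 + (-131/(250*(1/20)) + 121/109)) = 1/(I*√258 + (-131/25/2 + 121/109)) = 1/(I*√258 + (-131*2/25 + 121/109)) = 1/(I*√258 + (-262/25 + 121/109)) = 1/(I*√258 - 25533/2725) = 1/(-25533/2725 + I*√258)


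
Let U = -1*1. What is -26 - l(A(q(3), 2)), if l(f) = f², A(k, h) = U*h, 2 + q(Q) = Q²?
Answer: -30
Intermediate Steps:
q(Q) = -2 + Q²
U = -1
A(k, h) = -h
-26 - l(A(q(3), 2)) = -26 - (-1*2)² = -26 - 1*(-2)² = -26 - 1*4 = -26 - 4 = -30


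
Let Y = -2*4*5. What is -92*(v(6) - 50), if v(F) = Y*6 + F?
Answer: 26128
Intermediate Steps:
Y = -40 (Y = -8*5 = -40)
v(F) = -240 + F (v(F) = -40*6 + F = -240 + F)
-92*(v(6) - 50) = -92*((-240 + 6) - 50) = -92*(-234 - 50) = -92*(-284) = 26128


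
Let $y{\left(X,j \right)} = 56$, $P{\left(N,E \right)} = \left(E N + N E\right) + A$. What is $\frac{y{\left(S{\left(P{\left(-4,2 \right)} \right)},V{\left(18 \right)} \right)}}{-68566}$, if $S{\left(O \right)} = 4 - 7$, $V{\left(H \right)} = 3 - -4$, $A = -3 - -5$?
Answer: $- \frac{28}{34283} \approx -0.00081673$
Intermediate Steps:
$A = 2$ ($A = -3 + 5 = 2$)
$V{\left(H \right)} = 7$ ($V{\left(H \right)} = 3 + 4 = 7$)
$P{\left(N,E \right)} = 2 + 2 E N$ ($P{\left(N,E \right)} = \left(E N + N E\right) + 2 = \left(E N + E N\right) + 2 = 2 E N + 2 = 2 + 2 E N$)
$S{\left(O \right)} = -3$
$\frac{y{\left(S{\left(P{\left(-4,2 \right)} \right)},V{\left(18 \right)} \right)}}{-68566} = \frac{56}{-68566} = 56 \left(- \frac{1}{68566}\right) = - \frac{28}{34283}$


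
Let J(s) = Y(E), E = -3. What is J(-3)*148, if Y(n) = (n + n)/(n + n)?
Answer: 148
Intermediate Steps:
Y(n) = 1 (Y(n) = (2*n)/((2*n)) = (2*n)*(1/(2*n)) = 1)
J(s) = 1
J(-3)*148 = 1*148 = 148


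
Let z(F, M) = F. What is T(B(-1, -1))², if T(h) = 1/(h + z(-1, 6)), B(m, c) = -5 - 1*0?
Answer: 1/36 ≈ 0.027778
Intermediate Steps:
B(m, c) = -5 (B(m, c) = -5 + 0 = -5)
T(h) = 1/(-1 + h) (T(h) = 1/(h - 1) = 1/(-1 + h))
T(B(-1, -1))² = (1/(-1 - 5))² = (1/(-6))² = (-⅙)² = 1/36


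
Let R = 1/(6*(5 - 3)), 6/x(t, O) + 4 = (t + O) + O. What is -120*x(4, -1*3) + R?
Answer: 1441/12 ≈ 120.08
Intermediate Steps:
x(t, O) = 6/(-4 + t + 2*O) (x(t, O) = 6/(-4 + ((t + O) + O)) = 6/(-4 + ((O + t) + O)) = 6/(-4 + (t + 2*O)) = 6/(-4 + t + 2*O))
R = 1/12 (R = 1/(6*2) = 1/12 ≈ 0.083333)
-120*x(4, -1*3) + R = -720/(-4 + 4 + 2*(-1*3)) + 1/12 = -720/(-4 + 4 + 2*(-3)) + 1/12 = -720/(-4 + 4 - 6) + 1/12 = -720/(-6) + 1/12 = -720*(-1)/6 + 1/12 = -120*(-1) + 1/12 = 120 + 1/12 = 1441/12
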